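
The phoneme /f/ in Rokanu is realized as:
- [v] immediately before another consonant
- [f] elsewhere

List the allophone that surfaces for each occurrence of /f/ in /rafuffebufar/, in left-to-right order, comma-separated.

[f], [v], [f], [f]

Occurrence 1 (position 3): no conditioning environment matches → elsewhere allophone [f].
Occurrence 2 (position 5): immediately before another consonant → [v].
Occurrence 3 (position 6): no conditioning environment matches → elsewhere allophone [f].
Occurrence 4 (position 10): no conditioning environment matches → elsewhere allophone [f].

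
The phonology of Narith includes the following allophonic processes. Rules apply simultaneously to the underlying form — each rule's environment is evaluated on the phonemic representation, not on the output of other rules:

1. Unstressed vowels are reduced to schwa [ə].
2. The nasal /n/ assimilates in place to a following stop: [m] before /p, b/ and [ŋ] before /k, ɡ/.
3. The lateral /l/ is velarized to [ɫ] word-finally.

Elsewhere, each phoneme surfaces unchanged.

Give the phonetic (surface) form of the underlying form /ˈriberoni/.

[ˈribərənə]

/r/ (word-initial): no rule targets it → [r].
/i/ — between /r/ and /b/; rule 1 does not apply here → [i].
/b/ stays [b].
/e/ (between /b/ and /r/): in an unstressed syllable, so rule 1 applies → [ə].
/r/ (between /e/ and /o/) is unaffected → [r].
/o/ meets the environment for rule 1 (in an unstressed syllable) → [ə].
/n/ (between /o/ and /i/) is in the target of rule 2 but the environment (before a labial or velar stop) is not met → [n].
/i/ (word-final): in an unstressed syllable, so rule 1 applies → [ə].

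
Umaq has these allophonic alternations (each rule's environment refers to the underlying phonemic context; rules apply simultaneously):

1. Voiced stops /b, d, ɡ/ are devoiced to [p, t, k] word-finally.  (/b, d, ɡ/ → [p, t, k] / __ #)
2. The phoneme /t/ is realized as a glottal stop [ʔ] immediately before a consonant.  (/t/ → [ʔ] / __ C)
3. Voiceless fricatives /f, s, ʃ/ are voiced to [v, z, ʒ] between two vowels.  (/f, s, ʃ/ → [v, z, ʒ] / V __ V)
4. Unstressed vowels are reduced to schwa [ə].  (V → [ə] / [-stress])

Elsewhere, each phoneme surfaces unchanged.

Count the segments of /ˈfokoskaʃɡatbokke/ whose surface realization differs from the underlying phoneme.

Segments that undergo a rule: /o/ → [ə] (rule 4); /a/ → [ə] (rule 4); /a/ → [ə] (rule 4); /t/ → [ʔ] (rule 2); /o/ → [ə] (rule 4); /e/ → [ə] (rule 4).
All other segments surface unchanged.

6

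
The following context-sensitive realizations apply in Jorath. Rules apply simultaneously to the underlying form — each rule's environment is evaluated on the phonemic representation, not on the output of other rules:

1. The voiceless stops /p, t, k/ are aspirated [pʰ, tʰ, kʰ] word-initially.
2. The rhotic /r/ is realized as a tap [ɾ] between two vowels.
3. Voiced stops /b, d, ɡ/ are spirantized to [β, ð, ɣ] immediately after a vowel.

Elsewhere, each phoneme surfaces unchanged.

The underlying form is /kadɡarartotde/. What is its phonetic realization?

[kʰaðɡaɾartotde]

Rule 1 applies to /k/ (word-initial: word-initially) → [kʰ].
/a/ stays [a].
/d/ (between /a/ and /ɡ/): immediately after a vowel, so rule 3 applies → [ð].
/ɡ/ (between /d/ and /a/) is in the target of rule 3 but the environment (immediately after a vowel) is not met → [ɡ].
/a/ (between /ɡ/ and /r/) is unaffected → [a].
/r/ — between /a/ and /a/, between two vowels — surfaces as [ɾ] (rule 2).
/a/ stays [a].
/r/ (between /a/ and /t/): rule 2 targets it, but not between two vowels → unchanged [r].
/t/ — between /r/ and /o/; rule 1 does not apply here → [t].
/o/ stays [o].
/t/ (between /o/ and /d/): rule 1 targets it, but not word-initially → unchanged [t].
/d/ (between /t/ and /e/): rule 3 targets it, but not immediately after a vowel → unchanged [d].
/e/ (word-final): no rule targets it → [e].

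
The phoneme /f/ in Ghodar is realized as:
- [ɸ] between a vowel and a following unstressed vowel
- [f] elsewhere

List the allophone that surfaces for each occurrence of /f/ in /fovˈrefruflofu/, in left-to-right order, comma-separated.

[f], [f], [f], [ɸ]

Occurrence 1 (position 1): no conditioning environment matches → elsewhere allophone [f].
Occurrence 2 (position 6): no conditioning environment matches → elsewhere allophone [f].
Occurrence 3 (position 9): no conditioning environment matches → elsewhere allophone [f].
Occurrence 4 (position 12): between a vowel and a following unstressed vowel → [ɸ].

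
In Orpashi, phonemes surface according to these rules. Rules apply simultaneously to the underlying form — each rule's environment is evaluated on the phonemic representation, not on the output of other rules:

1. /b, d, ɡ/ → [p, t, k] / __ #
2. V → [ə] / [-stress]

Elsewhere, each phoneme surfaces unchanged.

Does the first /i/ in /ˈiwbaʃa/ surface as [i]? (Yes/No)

Yes

/i/ (word-initial) fails the environment for rule 2, so it stays [i].
The actual realization is [i], which matches [i].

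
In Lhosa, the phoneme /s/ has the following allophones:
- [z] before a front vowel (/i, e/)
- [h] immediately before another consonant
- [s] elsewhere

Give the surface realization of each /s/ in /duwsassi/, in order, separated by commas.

[s], [h], [z]

Occurrence 1 (position 4): no conditioning environment matches → elsewhere allophone [s].
Occurrence 2 (position 6): immediately before another consonant → [h].
Occurrence 3 (position 7): before a front vowel (/i, e/) → [z].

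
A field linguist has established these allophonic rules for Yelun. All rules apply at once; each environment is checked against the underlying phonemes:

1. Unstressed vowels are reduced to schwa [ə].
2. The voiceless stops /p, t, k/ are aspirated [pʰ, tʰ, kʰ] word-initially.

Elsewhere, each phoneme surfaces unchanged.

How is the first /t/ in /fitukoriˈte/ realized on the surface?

/t/ — between /i/ and /u/; rule 2 does not apply here → [t].

[t]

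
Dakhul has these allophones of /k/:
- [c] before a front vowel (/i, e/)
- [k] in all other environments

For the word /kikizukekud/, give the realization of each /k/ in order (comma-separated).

[c], [c], [c], [k]

Occurrence 1 (position 1): before a front vowel → [c].
Occurrence 2 (position 3): before a front vowel → [c].
Occurrence 3 (position 7): before a front vowel → [c].
Occurrence 4 (position 9): no conditioning environment matches → elsewhere allophone [k].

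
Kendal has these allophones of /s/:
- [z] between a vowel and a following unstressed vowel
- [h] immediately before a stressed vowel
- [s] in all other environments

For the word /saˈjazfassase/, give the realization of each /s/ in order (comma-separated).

Occurrence 1 (position 1): no conditioning environment matches → elsewhere allophone [s].
Occurrence 2 (position 8): no conditioning environment matches → elsewhere allophone [s].
Occurrence 3 (position 9): no conditioning environment matches → elsewhere allophone [s].
Occurrence 4 (position 11): between a vowel and a following unstressed vowel → [z].

[s], [s], [s], [z]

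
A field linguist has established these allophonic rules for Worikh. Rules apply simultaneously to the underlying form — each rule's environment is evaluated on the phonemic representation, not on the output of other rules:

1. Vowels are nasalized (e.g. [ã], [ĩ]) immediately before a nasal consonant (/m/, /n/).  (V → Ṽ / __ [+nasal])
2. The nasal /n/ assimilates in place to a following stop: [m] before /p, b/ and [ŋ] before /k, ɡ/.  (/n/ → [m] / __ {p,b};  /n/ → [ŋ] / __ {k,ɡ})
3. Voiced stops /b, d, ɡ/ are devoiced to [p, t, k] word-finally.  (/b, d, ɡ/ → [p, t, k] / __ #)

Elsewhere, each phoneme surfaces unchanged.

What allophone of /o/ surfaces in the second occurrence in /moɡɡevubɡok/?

[o]

/o/ (between /ɡ/ and /k/) is in the target of rule 1 but the environment (before a nasal consonant) is not met → [o].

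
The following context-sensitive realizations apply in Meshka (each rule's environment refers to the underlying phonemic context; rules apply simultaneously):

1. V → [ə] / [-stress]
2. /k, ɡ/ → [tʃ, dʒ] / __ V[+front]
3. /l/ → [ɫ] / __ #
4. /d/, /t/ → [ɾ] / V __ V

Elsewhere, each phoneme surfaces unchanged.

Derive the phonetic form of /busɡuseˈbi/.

[bəsɡəsəˈbi]

/b/ (word-initial) is unaffected → [b].
/u/ (between /b/ and /s/) occurs in an unstressed syllable → [ə] by rule 1.
/s/ — not in any rule's target class → [s].
/ɡ/ (between /s/ and /u/) fails the environment for rule 2, so it stays [ɡ].
/u/ (between /ɡ/ and /s/) occurs in an unstressed syllable → [ə] by rule 1.
/s/ (between /u/ and /e/) is unaffected → [s].
Rule 1 applies to /e/ (between /s/ and /b/: in an unstressed syllable) → [ə].
/b/ stays [b].
/i/ (word-final) fails the environment for rule 1, so it stays [i].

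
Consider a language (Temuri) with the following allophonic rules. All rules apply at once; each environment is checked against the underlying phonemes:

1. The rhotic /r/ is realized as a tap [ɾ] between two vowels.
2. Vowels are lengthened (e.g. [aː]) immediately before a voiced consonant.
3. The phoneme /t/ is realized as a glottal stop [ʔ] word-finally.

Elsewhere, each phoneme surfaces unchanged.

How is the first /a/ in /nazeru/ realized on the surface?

/a/ (between /n/ and /z/): before a voiced consonant, so rule 2 applies → [aː].

[aː]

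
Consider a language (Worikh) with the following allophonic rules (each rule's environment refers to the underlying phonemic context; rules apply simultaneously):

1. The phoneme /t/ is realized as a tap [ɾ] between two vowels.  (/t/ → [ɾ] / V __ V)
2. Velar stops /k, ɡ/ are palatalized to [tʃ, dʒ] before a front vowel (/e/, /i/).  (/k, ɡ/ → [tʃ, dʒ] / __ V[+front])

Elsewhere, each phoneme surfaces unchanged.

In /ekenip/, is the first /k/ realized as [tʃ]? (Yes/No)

Yes

/k/ — between /e/ and /e/, before a front vowel — surfaces as [tʃ] (rule 2).
The actual realization is [tʃ], which matches [tʃ].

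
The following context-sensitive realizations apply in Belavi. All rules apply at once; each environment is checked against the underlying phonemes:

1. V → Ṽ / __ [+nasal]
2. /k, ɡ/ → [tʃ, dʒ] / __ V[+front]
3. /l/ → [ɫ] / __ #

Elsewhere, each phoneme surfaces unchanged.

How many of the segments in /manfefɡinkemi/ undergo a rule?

Segments that undergo a rule: /a/ → [ã] (rule 1); /ɡ/ → [dʒ] (rule 2); /i/ → [ĩ] (rule 1); /k/ → [tʃ] (rule 2); /e/ → [ẽ] (rule 1).
All other segments surface unchanged.

5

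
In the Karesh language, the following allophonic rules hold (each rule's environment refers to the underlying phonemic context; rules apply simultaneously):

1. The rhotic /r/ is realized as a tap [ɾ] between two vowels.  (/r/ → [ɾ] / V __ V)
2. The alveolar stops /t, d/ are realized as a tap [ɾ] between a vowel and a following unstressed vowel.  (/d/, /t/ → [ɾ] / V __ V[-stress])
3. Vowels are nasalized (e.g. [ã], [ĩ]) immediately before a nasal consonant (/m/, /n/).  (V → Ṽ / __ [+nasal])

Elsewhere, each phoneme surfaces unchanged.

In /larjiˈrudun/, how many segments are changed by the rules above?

Segments that undergo a rule: /r/ → [ɾ] (rule 1); /d/ → [ɾ] (rule 2); /u/ → [ũ] (rule 3).
All other segments surface unchanged.

3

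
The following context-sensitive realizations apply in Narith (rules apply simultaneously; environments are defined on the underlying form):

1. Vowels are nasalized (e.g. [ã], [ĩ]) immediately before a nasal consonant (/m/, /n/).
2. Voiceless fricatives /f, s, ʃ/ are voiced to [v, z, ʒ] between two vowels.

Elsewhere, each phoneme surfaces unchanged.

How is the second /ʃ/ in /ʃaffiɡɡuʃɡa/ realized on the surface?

/ʃ/ — between /u/ and /ɡ/; rule 2 does not apply here → [ʃ].

[ʃ]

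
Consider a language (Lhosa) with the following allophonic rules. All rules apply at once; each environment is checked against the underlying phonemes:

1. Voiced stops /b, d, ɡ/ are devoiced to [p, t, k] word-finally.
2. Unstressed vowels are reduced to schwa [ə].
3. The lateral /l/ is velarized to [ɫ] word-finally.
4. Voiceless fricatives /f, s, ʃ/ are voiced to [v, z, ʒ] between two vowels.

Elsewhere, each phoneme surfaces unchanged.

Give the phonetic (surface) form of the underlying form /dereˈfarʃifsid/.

/d/ (word-initial) is in the target of rule 1 but the environment (word-finally) is not met → [d].
/e/ (between /d/ and /r/): in an unstressed syllable, so rule 2 applies → [ə].
/r/ — not in any rule's target class → [r].
/e/ (between /r/ and /f/): in an unstressed syllable, so rule 2 applies → [ə].
/f/ (between /e/ and /a/) occurs between two vowels → [v] by rule 4.
/a/ (between /f/ and /r/) fails the environment for rule 2, so it stays [a].
/r/ (between /a/ and /ʃ/): no rule targets it → [r].
/ʃ/ — between /r/ and /i/; rule 4 does not apply here → [ʃ].
Rule 2 applies to /i/ (between /ʃ/ and /f/: in an unstressed syllable) → [ə].
/f/ (between /i/ and /s/) fails the environment for rule 4, so it stays [f].
/s/ (between /f/ and /i/) is in the target of rule 4 but the environment (between two vowels) is not met → [s].
/i/ (between /s/ and /d/) occurs in an unstressed syllable → [ə] by rule 2.
/d/ (word-final): word-finally, so rule 1 applies → [t].

[dərəˈvarʃəfsət]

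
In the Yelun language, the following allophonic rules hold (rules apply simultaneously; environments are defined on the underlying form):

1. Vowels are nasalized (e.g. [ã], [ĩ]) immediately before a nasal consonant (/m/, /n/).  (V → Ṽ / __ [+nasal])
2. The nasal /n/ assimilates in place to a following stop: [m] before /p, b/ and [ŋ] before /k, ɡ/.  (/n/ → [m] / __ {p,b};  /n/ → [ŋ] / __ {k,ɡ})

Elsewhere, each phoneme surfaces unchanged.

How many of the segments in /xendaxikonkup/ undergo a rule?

3

Segments that undergo a rule: /e/ → [ẽ] (rule 1); /o/ → [õ] (rule 1); /n/ → [ŋ] (rule 2).
All other segments surface unchanged.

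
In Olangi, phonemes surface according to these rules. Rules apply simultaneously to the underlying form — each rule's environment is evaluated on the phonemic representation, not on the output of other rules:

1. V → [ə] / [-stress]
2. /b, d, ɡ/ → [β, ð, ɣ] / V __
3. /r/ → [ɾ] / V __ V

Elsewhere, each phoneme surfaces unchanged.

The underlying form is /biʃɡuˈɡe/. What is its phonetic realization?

/b/ (word-initial) is in the target of rule 2 but the environment (immediately after a vowel) is not met → [b].
/i/ meets the environment for rule 1 (in an unstressed syllable) → [ə].
/ʃ/ (between /i/ and /ɡ/) is unaffected → [ʃ].
/ɡ/ (between /ʃ/ and /u/): rule 2 targets it, but not immediately after a vowel → unchanged [ɡ].
Rule 1 applies to /u/ (between /ɡ/ and /ɡ/: in an unstressed syllable) → [ə].
Rule 2 applies to /ɡ/ (between /u/ and /e/: immediately after a vowel) → [ɣ].
/e/ (word-final) fails the environment for rule 1, so it stays [e].

[bəʃɡəˈɣe]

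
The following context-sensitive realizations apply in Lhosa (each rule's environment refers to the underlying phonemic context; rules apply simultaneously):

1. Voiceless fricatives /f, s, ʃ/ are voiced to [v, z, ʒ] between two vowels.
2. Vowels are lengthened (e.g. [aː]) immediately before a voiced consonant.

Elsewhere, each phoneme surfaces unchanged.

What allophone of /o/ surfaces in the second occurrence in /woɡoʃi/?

[o]

/o/ (between /ɡ/ and /ʃ/) fails the environment for rule 2, so it stays [o].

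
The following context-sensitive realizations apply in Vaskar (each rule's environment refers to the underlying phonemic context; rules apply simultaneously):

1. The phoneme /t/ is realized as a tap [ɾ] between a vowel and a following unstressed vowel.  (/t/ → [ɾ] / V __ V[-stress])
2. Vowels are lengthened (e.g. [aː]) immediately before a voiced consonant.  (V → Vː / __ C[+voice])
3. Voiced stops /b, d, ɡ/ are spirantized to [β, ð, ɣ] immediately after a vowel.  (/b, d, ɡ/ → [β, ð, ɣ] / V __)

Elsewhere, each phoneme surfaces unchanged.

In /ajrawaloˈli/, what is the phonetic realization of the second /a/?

[aː]

/a/ — between /r/ and /w/, before a voiced consonant — surfaces as [aː] (rule 2).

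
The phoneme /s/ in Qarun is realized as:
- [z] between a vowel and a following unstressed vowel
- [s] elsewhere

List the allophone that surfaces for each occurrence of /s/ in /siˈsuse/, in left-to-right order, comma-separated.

Occurrence 1 (position 1): no conditioning environment matches → elsewhere allophone [s].
Occurrence 2 (position 3): no conditioning environment matches → elsewhere allophone [s].
Occurrence 3 (position 5): between a vowel and a following unstressed vowel → [z].

[s], [s], [z]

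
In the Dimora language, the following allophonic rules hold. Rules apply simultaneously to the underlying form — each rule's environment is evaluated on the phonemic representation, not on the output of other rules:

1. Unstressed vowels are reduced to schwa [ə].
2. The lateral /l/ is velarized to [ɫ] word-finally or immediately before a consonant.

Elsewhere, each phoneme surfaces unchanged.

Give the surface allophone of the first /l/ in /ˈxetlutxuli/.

/l/ (between /t/ and /u/) fails the environment for rule 2, so it stays [l].

[l]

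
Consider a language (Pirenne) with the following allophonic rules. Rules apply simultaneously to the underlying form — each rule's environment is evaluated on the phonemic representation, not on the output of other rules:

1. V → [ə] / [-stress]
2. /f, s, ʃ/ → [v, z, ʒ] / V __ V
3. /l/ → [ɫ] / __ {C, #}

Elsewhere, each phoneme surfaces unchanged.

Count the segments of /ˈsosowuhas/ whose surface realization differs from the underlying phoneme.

Segments that undergo a rule: /s/ → [z] (rule 2); /o/ → [ə] (rule 1); /u/ → [ə] (rule 1); /a/ → [ə] (rule 1).
All other segments surface unchanged.

4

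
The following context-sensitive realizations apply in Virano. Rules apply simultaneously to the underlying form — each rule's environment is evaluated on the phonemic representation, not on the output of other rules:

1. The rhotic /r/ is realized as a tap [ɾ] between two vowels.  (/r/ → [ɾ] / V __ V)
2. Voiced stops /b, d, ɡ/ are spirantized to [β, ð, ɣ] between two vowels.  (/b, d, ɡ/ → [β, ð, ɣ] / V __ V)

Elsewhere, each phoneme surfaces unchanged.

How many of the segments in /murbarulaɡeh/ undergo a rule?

Segments that undergo a rule: /r/ → [ɾ] (rule 1); /ɡ/ → [ɣ] (rule 2).
All other segments surface unchanged.

2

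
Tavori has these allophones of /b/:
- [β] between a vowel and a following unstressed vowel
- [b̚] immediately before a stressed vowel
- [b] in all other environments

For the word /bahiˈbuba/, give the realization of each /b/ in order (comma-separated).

[b], [b̚], [β]

Occurrence 1 (position 1): no conditioning environment matches → elsewhere allophone [b].
Occurrence 2 (position 5): immediately before a stressed vowel → [b̚].
Occurrence 3 (position 7): between a vowel and a following unstressed vowel → [β].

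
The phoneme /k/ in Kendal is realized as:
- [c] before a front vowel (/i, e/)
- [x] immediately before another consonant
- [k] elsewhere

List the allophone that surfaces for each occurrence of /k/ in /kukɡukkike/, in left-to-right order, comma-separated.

[k], [x], [x], [c], [c]

Occurrence 1 (position 1): no conditioning environment matches → elsewhere allophone [k].
Occurrence 2 (position 3): immediately before another consonant → [x].
Occurrence 3 (position 6): immediately before another consonant → [x].
Occurrence 4 (position 7): before a front vowel (/i, e/) → [c].
Occurrence 5 (position 9): before a front vowel (/i, e/) → [c].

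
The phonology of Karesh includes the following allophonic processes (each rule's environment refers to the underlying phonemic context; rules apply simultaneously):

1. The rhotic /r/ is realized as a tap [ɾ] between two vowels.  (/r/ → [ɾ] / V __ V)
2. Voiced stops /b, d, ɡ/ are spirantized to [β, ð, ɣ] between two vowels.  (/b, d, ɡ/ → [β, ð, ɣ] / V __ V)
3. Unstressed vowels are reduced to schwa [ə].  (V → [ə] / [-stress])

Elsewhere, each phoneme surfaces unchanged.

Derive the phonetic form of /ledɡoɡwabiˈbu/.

[lədɡəɡwəβəˈβu]

/e/ (between /l/ and /d/): in an unstressed syllable, so rule 3 applies → [ə].
/d/ (between /e/ and /ɡ/): rule 2 targets it, but not between two vowels → unchanged [d].
/ɡ/ (between /d/ and /o/) is in the target of rule 2 but the environment (between two vowels) is not met → [ɡ].
/o/ (between /ɡ/ and /ɡ/) occurs in an unstressed syllable → [ə] by rule 3.
/ɡ/ (between /o/ and /w/): rule 2 targets it, but not between two vowels → unchanged [ɡ].
Rule 3 applies to /a/ (between /w/ and /b/: in an unstressed syllable) → [ə].
Rule 2 applies to /b/ (between /a/ and /i/: between two vowels) → [β].
/i/ (between /b/ and /b/): in an unstressed syllable, so rule 3 applies → [ə].
/b/ (between /i/ and /u/) occurs between two vowels → [β] by rule 2.
/u/ (word-final): rule 3 targets it, but not in an unstressed syllable → unchanged [u].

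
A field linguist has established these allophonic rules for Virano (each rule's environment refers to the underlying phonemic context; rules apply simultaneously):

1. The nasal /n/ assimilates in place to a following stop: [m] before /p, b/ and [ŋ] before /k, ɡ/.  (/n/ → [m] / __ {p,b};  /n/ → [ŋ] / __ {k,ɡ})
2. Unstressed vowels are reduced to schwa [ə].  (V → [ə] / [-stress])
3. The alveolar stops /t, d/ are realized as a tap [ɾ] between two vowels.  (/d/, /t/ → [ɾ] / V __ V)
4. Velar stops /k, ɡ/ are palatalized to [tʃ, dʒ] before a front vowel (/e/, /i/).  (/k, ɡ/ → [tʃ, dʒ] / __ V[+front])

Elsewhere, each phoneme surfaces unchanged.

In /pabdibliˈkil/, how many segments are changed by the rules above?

Segments that undergo a rule: /a/ → [ə] (rule 2); /i/ → [ə] (rule 2); /i/ → [ə] (rule 2); /k/ → [tʃ] (rule 4).
All other segments surface unchanged.

4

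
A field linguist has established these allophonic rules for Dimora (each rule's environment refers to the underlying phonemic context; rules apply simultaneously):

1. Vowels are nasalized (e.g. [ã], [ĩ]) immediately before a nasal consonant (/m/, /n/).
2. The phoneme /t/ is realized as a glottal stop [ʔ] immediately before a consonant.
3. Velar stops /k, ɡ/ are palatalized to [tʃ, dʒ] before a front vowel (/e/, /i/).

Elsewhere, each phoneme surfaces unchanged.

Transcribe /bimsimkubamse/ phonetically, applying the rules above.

[bĩmsĩmkubãmse]

Rule 1 applies to /i/ (between /b/ and /m/: before a nasal consonant) → [ĩ].
/i/ — between /s/ and /m/, before a nasal consonant — surfaces as [ĩ] (rule 1).
/k/ (between /m/ and /u/): rule 3 targets it, but not before a front vowel → unchanged [k].
/u/ (between /k/ and /b/) fails the environment for rule 1, so it stays [u].
/a/ meets the environment for rule 1 (before a nasal consonant) → [ã].
/e/ (word-final): rule 1 targets it, but not before a nasal consonant → unchanged [e].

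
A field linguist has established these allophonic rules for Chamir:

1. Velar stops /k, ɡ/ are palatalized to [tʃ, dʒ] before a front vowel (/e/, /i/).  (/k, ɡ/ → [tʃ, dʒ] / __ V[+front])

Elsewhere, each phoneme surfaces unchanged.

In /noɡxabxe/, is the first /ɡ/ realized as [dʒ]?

No

/ɡ/ (between /o/ and /x/): rule 1 targets it, but not before a front vowel → unchanged [ɡ].
The actual realization is [ɡ], not [dʒ].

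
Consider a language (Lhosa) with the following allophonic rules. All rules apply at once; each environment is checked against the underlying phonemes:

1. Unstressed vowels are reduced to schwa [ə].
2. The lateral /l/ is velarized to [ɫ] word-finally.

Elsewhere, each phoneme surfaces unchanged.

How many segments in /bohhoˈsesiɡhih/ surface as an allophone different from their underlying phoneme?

4

Segments that undergo a rule: /o/ → [ə] (rule 1); /o/ → [ə] (rule 1); /i/ → [ə] (rule 1); /i/ → [ə] (rule 1).
All other segments surface unchanged.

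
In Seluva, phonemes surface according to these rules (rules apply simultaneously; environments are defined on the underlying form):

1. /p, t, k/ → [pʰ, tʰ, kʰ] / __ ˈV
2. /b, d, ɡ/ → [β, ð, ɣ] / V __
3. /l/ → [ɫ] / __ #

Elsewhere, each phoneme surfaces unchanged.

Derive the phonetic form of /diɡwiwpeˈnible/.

[diɣwiwpeˈniβle]

/d/ — word-initial; rule 2 does not apply here → [d].
/i/ (between /d/ and /ɡ/) is unaffected → [i].
/ɡ/ meets the environment for rule 2 (immediately after a vowel) → [ɣ].
/w/ (between /ɡ/ and /i/) is unaffected → [w].
/i/ stays [i].
/w/ stays [w].
/p/ (between /w/ and /e/) fails the environment for rule 1, so it stays [p].
/e/ (between /p/ and /n/) is unaffected → [e].
/n/ stays [n].
/i/ (between /n/ and /b/): no rule targets it → [i].
/b/ (between /i/ and /l/): immediately after a vowel, so rule 2 applies → [β].
/l/ — between /b/ and /e/; rule 3 does not apply here → [l].
/e/ (word-final) is unaffected → [e].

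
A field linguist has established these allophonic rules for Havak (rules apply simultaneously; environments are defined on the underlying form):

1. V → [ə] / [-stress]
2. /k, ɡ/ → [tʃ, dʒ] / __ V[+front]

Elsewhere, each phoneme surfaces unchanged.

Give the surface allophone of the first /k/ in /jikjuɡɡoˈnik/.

[k]

/k/ (between /i/ and /j/) fails the environment for rule 2, so it stays [k].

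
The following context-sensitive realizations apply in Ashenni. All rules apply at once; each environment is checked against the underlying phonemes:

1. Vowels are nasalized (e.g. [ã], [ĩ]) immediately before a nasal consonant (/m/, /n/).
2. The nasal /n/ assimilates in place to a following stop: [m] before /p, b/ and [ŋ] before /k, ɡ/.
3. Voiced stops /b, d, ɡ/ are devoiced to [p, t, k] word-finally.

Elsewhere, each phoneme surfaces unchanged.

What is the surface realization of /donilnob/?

/d/ (word-initial) fails the environment for rule 3, so it stays [d].
/o/ (between /d/ and /n/) occurs before a nasal consonant → [õ] by rule 1.
/n/ (between /o/ and /i/) is in the target of rule 2 but the environment (before a labial or velar stop) is not met → [n].
/i/ (between /n/ and /l/): rule 1 targets it, but not before a nasal consonant → unchanged [i].
/l/ (between /i/ and /n/): no rule targets it → [l].
/n/ — between /l/ and /o/; rule 2 does not apply here → [n].
/o/ (between /n/ and /b/) fails the environment for rule 1, so it stays [o].
/b/ (word-final) occurs word-finally → [p] by rule 3.

[dõnilnop]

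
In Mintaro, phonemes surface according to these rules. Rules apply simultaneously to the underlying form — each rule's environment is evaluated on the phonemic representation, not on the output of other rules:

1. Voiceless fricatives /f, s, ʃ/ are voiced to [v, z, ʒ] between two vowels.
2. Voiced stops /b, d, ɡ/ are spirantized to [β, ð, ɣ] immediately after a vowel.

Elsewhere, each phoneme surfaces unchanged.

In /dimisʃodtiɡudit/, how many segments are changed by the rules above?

Segments that undergo a rule: /d/ → [ð] (rule 2); /ɡ/ → [ɣ] (rule 2); /d/ → [ð] (rule 2).
All other segments surface unchanged.

3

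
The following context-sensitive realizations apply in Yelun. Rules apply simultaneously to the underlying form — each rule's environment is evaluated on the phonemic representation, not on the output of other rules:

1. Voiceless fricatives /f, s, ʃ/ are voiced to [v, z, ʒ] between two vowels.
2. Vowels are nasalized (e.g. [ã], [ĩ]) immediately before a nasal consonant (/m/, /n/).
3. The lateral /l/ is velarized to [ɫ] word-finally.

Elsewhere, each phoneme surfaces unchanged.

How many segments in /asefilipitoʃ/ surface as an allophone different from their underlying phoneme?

Segments that undergo a rule: /s/ → [z] (rule 1); /f/ → [v] (rule 1).
All other segments surface unchanged.

2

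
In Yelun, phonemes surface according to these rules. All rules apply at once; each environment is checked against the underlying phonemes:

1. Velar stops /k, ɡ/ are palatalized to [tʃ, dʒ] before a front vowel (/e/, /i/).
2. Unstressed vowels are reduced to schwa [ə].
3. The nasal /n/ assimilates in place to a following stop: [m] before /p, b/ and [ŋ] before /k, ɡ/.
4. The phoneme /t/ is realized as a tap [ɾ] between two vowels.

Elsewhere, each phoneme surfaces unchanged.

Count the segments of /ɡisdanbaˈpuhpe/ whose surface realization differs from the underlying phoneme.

6

Segments that undergo a rule: /ɡ/ → [dʒ] (rule 1); /i/ → [ə] (rule 2); /a/ → [ə] (rule 2); /n/ → [m] (rule 3); /a/ → [ə] (rule 2); /e/ → [ə] (rule 2).
All other segments surface unchanged.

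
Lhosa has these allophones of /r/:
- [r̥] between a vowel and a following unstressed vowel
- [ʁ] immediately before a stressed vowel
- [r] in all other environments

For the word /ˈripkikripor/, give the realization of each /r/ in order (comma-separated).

[ʁ], [r], [r]

Occurrence 1 (position 1): immediately before a stressed vowel → [ʁ].
Occurrence 2 (position 7): no conditioning environment matches → elsewhere allophone [r].
Occurrence 3 (position 11): no conditioning environment matches → elsewhere allophone [r].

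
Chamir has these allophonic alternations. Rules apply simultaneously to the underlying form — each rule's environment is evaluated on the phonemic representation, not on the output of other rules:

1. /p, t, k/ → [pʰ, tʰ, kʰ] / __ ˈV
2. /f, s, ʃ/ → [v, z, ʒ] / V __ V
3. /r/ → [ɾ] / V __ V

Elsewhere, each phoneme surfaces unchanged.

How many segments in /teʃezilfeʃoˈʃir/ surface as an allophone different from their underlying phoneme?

Segments that undergo a rule: /ʃ/ → [ʒ] (rule 2); /ʃ/ → [ʒ] (rule 2); /ʃ/ → [ʒ] (rule 2).
All other segments surface unchanged.

3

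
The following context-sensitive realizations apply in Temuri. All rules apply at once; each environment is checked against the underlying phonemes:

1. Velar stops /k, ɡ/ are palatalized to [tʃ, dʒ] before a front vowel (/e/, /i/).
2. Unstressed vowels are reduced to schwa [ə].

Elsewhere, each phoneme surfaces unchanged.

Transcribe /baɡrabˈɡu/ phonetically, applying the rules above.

/b/ (word-initial) is unaffected → [b].
/a/ — between /b/ and /ɡ/, in an unstressed syllable — surfaces as [ə] (rule 2).
/ɡ/ (between /a/ and /r/): rule 1 targets it, but not before a front vowel → unchanged [ɡ].
/r/ (between /ɡ/ and /a/) is unaffected → [r].
Rule 2 applies to /a/ (between /r/ and /b/: in an unstressed syllable) → [ə].
/b/ — not in any rule's target class → [b].
/ɡ/ (between /b/ and /u/): rule 1 targets it, but not before a front vowel → unchanged [ɡ].
/u/ (word-final) is in the target of rule 2 but the environment (in an unstressed syllable) is not met → [u].

[bəɡrəbˈɡu]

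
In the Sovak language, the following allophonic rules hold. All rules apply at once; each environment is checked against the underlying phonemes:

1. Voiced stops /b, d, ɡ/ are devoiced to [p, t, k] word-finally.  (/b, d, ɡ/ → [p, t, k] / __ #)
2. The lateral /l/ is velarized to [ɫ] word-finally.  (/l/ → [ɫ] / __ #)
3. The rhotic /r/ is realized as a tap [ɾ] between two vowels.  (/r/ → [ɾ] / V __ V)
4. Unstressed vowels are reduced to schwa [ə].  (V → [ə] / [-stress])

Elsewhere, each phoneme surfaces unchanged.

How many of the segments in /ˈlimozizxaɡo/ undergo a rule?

Segments that undergo a rule: /o/ → [ə] (rule 4); /i/ → [ə] (rule 4); /a/ → [ə] (rule 4); /o/ → [ə] (rule 4).
All other segments surface unchanged.

4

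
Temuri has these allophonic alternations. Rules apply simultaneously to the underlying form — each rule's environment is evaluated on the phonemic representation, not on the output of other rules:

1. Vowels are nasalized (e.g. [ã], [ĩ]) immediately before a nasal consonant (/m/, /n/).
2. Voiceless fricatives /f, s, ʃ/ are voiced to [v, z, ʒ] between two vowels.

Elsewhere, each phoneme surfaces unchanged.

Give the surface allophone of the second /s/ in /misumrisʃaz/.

/s/ (between /i/ and /ʃ/) fails the environment for rule 2, so it stays [s].

[s]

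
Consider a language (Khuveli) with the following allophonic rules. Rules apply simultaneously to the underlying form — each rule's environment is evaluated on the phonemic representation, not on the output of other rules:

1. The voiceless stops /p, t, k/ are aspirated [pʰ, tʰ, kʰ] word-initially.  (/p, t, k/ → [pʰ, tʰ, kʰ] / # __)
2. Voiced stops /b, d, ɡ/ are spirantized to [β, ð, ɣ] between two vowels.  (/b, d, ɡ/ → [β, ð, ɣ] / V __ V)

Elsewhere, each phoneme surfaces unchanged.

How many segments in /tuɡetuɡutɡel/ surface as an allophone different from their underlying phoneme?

Segments that undergo a rule: /t/ → [tʰ] (rule 1); /ɡ/ → [ɣ] (rule 2); /ɡ/ → [ɣ] (rule 2).
All other segments surface unchanged.

3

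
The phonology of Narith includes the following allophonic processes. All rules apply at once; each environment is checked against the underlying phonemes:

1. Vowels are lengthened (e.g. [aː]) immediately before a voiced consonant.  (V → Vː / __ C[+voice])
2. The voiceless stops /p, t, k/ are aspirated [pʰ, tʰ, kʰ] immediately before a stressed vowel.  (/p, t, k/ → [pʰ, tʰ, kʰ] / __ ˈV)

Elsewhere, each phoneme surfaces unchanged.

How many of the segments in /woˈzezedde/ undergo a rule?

Segments that undergo a rule: /o/ → [oː] (rule 1); /e/ → [eː] (rule 1); /e/ → [eː] (rule 1).
All other segments surface unchanged.

3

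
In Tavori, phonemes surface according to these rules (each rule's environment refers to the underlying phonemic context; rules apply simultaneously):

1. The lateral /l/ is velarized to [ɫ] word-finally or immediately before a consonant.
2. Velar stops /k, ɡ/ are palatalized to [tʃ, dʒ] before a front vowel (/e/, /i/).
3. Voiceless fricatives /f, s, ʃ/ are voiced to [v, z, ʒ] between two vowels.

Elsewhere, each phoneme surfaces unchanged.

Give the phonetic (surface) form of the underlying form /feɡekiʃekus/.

[fedʒetʃiʒekus]

/f/ (word-initial): rule 3 targets it, but not between two vowels → unchanged [f].
/e/ — not in any rule's target class → [e].
/ɡ/ meets the environment for rule 2 (before a front vowel) → [dʒ].
/e/ (between /ɡ/ and /k/): no rule targets it → [e].
Rule 2 applies to /k/ (between /e/ and /i/: before a front vowel) → [tʃ].
/i/ stays [i].
/ʃ/ (between /i/ and /e/) occurs between two vowels → [ʒ] by rule 3.
/e/ stays [e].
/k/ (between /e/ and /u/) fails the environment for rule 2, so it stays [k].
/u/ — not in any rule's target class → [u].
/s/ — word-final; rule 3 does not apply here → [s].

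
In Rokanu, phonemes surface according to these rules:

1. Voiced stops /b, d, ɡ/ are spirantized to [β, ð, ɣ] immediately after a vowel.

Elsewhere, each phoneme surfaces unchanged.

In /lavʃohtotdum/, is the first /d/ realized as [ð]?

No

/d/ — between /t/ and /u/; rule 1 does not apply here → [d].
The actual realization is [d], not [ð].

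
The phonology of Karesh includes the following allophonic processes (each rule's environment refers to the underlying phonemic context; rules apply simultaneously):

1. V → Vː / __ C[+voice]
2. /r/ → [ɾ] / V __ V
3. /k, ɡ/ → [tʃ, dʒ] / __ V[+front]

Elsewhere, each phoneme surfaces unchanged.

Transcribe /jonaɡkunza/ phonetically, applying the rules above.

/j/ — not in any rule's target class → [j].
/o/ meets the environment for rule 1 (before a voiced consonant) → [oː].
/n/ stays [n].
/a/ meets the environment for rule 1 (before a voiced consonant) → [aː].
/ɡ/ (between /a/ and /k/) fails the environment for rule 3, so it stays [ɡ].
/k/ (between /ɡ/ and /u/): rule 3 targets it, but not before a front vowel → unchanged [k].
/u/ — between /k/ and /n/, before a voiced consonant — surfaces as [uː] (rule 1).
/n/ stays [n].
/z/ stays [z].
/a/ (word-final) fails the environment for rule 1, so it stays [a].

[joːnaːɡkuːnza]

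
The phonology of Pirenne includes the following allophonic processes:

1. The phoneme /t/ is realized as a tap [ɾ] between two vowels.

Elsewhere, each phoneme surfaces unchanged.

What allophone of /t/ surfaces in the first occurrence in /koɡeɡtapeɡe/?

[t]

/t/ (between /ɡ/ and /a/): rule 1 targets it, but not between two vowels → unchanged [t].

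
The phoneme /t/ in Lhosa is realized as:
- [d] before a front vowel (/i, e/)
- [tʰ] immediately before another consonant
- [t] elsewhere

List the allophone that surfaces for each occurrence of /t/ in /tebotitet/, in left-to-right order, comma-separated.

[d], [d], [d], [t]

Occurrence 1 (position 1): before a front vowel (/i, e/) → [d].
Occurrence 2 (position 5): before a front vowel (/i, e/) → [d].
Occurrence 3 (position 7): before a front vowel (/i, e/) → [d].
Occurrence 4 (position 9): no conditioning environment matches → elsewhere allophone [t].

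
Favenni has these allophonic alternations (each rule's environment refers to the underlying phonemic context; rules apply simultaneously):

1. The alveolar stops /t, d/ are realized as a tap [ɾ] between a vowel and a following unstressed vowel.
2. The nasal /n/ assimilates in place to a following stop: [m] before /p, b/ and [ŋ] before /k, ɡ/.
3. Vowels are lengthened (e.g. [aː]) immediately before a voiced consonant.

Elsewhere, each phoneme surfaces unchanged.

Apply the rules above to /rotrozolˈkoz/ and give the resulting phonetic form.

/r/ (word-initial): no rule targets it → [r].
/o/ (between /r/ and /t/): rule 3 targets it, but not before a voiced consonant → unchanged [o].
/t/ — between /o/ and /r/; rule 1 does not apply here → [t].
/r/ — not in any rule's target class → [r].
Rule 3 applies to /o/ (between /r/ and /z/: before a voiced consonant) → [oː].
/z/ (between /o/ and /o/) is unaffected → [z].
/o/ — between /z/ and /l/, before a voiced consonant — surfaces as [oː] (rule 3).
/l/ (between /o/ and /k/) is unaffected → [l].
/k/ stays [k].
/o/ (between /k/ and /z/) occurs before a voiced consonant → [oː] by rule 3.
/z/ — not in any rule's target class → [z].

[rotroːzoːlˈkoːz]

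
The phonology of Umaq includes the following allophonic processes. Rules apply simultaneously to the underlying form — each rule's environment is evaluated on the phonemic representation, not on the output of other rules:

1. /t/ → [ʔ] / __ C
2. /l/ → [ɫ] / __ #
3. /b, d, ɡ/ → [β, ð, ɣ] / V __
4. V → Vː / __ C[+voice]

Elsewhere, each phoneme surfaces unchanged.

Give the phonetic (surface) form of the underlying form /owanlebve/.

/o/ — word-initial, before a voiced consonant — surfaces as [oː] (rule 4).
/w/ (between /o/ and /a/) is unaffected → [w].
/a/ meets the environment for rule 4 (before a voiced consonant) → [aː].
/n/ (between /a/ and /l/) is unaffected → [n].
/l/ (between /n/ and /e/) fails the environment for rule 2, so it stays [l].
Rule 4 applies to /e/ (between /l/ and /b/: before a voiced consonant) → [eː].
/b/ (between /e/ and /v/): immediately after a vowel, so rule 3 applies → [β].
/v/ — not in any rule's target class → [v].
/e/ (word-final): rule 4 targets it, but not before a voiced consonant → unchanged [e].

[oːwaːnleːβve]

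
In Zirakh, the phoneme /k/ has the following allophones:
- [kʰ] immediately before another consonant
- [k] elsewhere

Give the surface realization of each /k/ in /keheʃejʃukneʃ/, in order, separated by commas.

Occurrence 1 (position 1): no conditioning environment matches → elsewhere allophone [k].
Occurrence 2 (position 10): immediately before another consonant → [kʰ].

[k], [kʰ]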